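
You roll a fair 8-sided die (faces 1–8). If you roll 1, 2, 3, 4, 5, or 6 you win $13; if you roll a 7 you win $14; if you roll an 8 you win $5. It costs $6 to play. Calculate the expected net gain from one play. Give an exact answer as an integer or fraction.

E[payout] = (1/8)·5 + (3/4)·13 + (1/8)·14 = 97/8
Expected profit = 97/8 − 6 = 49/8

49/8 dollars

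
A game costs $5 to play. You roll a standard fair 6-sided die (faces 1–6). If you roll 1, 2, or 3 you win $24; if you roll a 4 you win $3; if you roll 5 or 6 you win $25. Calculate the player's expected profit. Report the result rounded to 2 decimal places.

E[payout] = (1/6)·3 + (1/2)·24 + (1/3)·25 = 125/6
Expected profit = 125/6 − 5 = 95/6 ≈ $15.83

$15.83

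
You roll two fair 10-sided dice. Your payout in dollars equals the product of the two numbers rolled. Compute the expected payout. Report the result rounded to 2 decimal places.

Distribution of the product of the two numbers rolled: 1 w.p. 1/100, 2 w.p. 1/50, 3 w.p. 1/50, 4 w.p. 3/100, 5 w.p. 1/50, 6 w.p. 1/25, …
E[payout] = (1/100)·1 + (1/50)·2 + (1/50)·3 + (3/100)·4 + (1/50)·5 + (1/25)·6 + (1/50)·7 + (1/25)·8 + (3/100)·9 + (1/25)·10 + (1/25)·12 + (1/50)·14 + (1/50)·15 + (3/100)·16 + (1/25)·18 + (1/25)·20 + (1/50)·21 + (1/25)·24 + (1/100)·25 + (1/50)·27 + (1/50)·28 + (1/25)·30 + (1/50)·32 + (1/50)·35 + (3/100)·36 + (1/25)·40 + (1/50)·42 + (1/50)·45 + (1/50)·48 + (1/100)·49 + (1/50)·50 + (1/50)·54 + (1/50)·56 + (1/50)·60 + (1/50)·63 + (1/100)·64 + (1/50)·70 + (1/50)·72 + (1/50)·80 + (1/100)·81 + (1/50)·90 + (1/100)·100 = 121/4
≈ $30.25

$30.25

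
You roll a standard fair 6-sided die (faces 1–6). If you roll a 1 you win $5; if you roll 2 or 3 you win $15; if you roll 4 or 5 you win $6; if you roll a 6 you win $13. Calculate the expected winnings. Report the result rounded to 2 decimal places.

$10.00

E[payout] = (1/6)·5 + (1/3)·6 + (1/6)·13 + (1/3)·15 = 10
≈ $10.00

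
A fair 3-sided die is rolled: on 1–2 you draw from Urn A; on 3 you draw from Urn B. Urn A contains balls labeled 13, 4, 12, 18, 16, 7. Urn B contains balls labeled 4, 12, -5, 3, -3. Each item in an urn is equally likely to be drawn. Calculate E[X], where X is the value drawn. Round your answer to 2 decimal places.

E[X | Urn A] = (13 + 4 + 12 + 18 + 16 + 7)/6 = 35/3
E[X | Urn B] = (4 + 12 − 5 + 3 − 3)/5 = 11/5
E[X] = (2/3)·35/3 + (1/3)·11/5 = 383/45 ≈ 8.51

8.51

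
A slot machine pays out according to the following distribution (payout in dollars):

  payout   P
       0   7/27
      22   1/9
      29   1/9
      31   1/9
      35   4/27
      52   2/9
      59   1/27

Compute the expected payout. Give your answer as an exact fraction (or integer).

E[X] = (7/27)·0 + (1/9)·22 + (1/9)·29 + (1/9)·31 + (4/27)·35 + (2/9)·52 + (1/27)·59
     = 757/27

757/27 dollars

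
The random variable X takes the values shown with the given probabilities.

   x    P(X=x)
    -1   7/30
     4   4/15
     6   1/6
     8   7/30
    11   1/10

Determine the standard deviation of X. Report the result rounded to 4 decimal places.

E[X] = 24/5, E[X²] = 563/15
Var(X) = E[X²] − (E[X])² = 563/15 − 576/25 = 1087/75
SD(X) = √(1087/75) ≈ 3.8070

3.8070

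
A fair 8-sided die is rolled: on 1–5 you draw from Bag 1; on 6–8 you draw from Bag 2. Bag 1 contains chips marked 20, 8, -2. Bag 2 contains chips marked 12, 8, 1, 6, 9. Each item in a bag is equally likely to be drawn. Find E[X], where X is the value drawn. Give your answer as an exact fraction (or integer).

487/60

E[X | Bag 1] = (20 + 8 − 2)/3 = 26/3
E[X | Bag 2] = (12 + 8 + 1 + 6 + 9)/5 = 36/5
E[X] = (5/8)·26/3 + (3/8)·36/5 = 487/60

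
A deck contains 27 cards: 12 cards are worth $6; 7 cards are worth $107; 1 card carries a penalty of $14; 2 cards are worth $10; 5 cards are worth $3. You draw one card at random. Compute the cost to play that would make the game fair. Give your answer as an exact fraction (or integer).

E[payout] = (12/27)·6 + (7/27)·107 + (1/27)·(-14) + (2/27)·10 + (5/27)·3 = 842/27
Fair fee = E[payout] = 842/27

842/27 dollars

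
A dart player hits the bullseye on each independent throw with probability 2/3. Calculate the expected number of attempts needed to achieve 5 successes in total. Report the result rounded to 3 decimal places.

By linearity (sum of 5 independent geometric waits), E[trials] = 5/p = 5/(2/3) = 15/2.
≈ 7.500

7.500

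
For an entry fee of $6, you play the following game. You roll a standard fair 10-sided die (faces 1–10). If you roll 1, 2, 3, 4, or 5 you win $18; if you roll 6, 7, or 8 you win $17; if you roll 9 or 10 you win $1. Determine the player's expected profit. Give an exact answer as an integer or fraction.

83/10 dollars

E[payout] = (1/5)·1 + (3/10)·17 + (1/2)·18 = 143/10
Expected profit = 143/10 − 6 = 83/10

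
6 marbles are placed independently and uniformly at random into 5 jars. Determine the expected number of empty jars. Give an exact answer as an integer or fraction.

4096/3125

Let Xⱼ=1 if jar j is empty. P(Xⱼ=1) = ((5-1)/5)^6 = 4096/15625.
By linearity, E[#empty] = 5·4096/15625 = 4096/3125.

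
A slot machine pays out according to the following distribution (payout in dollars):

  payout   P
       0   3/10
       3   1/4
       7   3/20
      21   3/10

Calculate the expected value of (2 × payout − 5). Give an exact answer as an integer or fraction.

56/5

E[2x-5] = (3/10)·(-5) + (1/4)·1 + (3/20)·9 + (3/10)·37
     = 56/5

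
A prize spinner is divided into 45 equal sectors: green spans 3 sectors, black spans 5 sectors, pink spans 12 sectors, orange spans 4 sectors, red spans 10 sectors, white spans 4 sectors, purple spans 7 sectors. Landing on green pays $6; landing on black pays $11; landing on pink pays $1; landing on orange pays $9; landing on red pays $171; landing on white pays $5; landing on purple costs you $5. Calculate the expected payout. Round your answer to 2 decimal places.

$40.36

E[payout] = (3/45)·6 + (5/45)·11 + (12/45)·1 + (4/45)·9 + (10/45)·171 + (4/45)·5 + (7/45)·(-5) = 1816/45
≈ $40.36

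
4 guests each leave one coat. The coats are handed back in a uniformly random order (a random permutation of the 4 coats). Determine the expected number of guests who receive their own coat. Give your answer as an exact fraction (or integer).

1

Let Xᵢ = 1 if person i gets their own coat. For each i, P(Xᵢ=1) = 1/4.
By linearity of expectation, E[X₁+…+X_4] = 4·(1/4) = 1.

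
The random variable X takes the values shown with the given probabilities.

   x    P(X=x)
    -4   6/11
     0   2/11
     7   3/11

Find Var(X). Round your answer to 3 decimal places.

22.017

E[X] = (6/11)·(-4) + (2/11)·0 + (3/11)·7 = -3/11
E[X²] = (6/11)·16 + (2/11)·0 + (3/11)·49 = 243/11
Var(X) = 243/11 − (-3/11)² = 2664/121 ≈ 22.017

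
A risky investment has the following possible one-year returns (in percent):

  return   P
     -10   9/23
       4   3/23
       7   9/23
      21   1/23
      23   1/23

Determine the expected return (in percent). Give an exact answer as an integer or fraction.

29/23

E[X] = (9/23)·(-10) + (3/23)·4 + (9/23)·7 + (1/23)·21 + (1/23)·23
     = 29/23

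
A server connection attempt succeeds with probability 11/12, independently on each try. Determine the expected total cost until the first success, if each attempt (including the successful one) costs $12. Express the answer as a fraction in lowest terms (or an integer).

E[#attempts] = 1/p = 12/11; E[cost] = 12·12/11 = 144/11.

144/11 dollars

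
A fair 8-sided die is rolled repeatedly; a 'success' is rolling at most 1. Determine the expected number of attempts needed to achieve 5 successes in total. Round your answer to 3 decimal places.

40.000

By linearity (sum of 5 independent geometric waits), E[trials] = 5/p = 5/(1/8) = 40.
≈ 40.000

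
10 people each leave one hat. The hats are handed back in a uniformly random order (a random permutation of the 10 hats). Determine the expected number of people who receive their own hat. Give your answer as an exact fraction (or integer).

Let Xᵢ = 1 if person i gets their own hat. For each i, P(Xᵢ=1) = 1/10.
By linearity of expectation, E[X₁+…+X_10] = 10·(1/10) = 1.

1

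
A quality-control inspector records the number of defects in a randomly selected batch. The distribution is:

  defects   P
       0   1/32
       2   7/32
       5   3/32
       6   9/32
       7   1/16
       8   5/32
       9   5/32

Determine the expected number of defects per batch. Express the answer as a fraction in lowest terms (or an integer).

91/16

E[X] = (1/32)·0 + (7/32)·2 + (3/32)·5 + (9/32)·6 + (1/16)·7 + (5/32)·8 + (5/32)·9
     = 91/16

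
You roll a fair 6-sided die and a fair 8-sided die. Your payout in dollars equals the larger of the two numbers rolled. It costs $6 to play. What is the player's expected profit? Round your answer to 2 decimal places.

Distribution of the larger of the two numbers rolled: 1 w.p. 1/48, 2 w.p. 1/16, 3 w.p. 5/48, 4 w.p. 7/48, 5 w.p. 3/16, 6 w.p. 11/48, …
E[payout] = (1/48)·1 + (1/16)·2 + (5/48)·3 + (7/48)·4 + (3/16)·5 + (11/48)·6 + (1/8)·7 + (1/8)·8 = 251/48
Expected profit = 251/48 − 6 = -37/48 ≈ -$0.77

-$0.77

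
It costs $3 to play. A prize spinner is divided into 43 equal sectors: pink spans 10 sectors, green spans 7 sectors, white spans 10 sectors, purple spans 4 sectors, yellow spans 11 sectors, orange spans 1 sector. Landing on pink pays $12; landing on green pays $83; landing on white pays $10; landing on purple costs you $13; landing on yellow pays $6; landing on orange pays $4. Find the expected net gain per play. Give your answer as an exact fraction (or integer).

690/43 dollars

E[payout] = (10/43)·12 + (7/43)·83 + (10/43)·10 + (4/43)·(-13) + (11/43)·6 + (1/43)·4 = 819/43
Expected profit = 819/43 − 3 = 690/43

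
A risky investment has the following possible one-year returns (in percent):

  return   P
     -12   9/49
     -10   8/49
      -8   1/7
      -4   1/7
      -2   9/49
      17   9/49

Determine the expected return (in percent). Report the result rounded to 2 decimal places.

-2.80

E[X] = (9/49)·(-12) + (8/49)·(-10) + (1/7)·(-8) + (1/7)·(-4) + (9/49)·(-2) + (9/49)·17
     = -137/49 ≈ -2.80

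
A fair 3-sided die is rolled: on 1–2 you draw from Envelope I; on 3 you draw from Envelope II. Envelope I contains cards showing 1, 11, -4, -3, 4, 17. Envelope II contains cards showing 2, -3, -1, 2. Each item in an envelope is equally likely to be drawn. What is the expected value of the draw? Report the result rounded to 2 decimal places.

E[X | Envelope I] = (1 + 11 − 4 − 3 + 4 + 17)/6 = 13/3
E[X | Envelope II] = (2 − 3 − 1 + 2)/4 = 0
E[X] = (2/3)·13/3 + (1/3)·0 = 26/9 ≈ 2.89

2.89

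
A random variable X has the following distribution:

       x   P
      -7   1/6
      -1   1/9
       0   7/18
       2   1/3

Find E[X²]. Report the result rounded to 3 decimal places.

E[X²] = (1/6)·49 + (1/9)·1 + (7/18)·0 + (1/3)·4
     = 173/18 ≈ 9.611

9.611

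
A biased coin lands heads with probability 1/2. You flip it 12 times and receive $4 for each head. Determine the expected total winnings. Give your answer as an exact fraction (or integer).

E[#heads] = 12·1/2 = 6 (linearity over flips).
E[winnings] = 4·6 = 24.

$24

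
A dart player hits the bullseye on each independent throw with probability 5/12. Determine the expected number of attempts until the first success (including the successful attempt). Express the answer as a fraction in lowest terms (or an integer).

12/5

For a geometric distribution, E[trials] = 1/p = 1/(5/12) = 12/5.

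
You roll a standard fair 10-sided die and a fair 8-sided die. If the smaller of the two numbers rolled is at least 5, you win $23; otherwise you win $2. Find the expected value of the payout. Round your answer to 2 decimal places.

$8.30

E[payout] = (7/10)·2 + (3/10)·23 = 83/10
≈ $8.30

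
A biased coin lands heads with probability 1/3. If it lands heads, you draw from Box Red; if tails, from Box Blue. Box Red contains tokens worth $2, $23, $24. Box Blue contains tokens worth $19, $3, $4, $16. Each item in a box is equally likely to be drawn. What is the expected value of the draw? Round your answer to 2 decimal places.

$12.44

E[X | Box Red] = (2 + 23 + 24)/3 = 49/3
E[X | Box Blue] = (19 + 3 + 4 + 16)/4 = 21/2
E[X] = (1/3)·49/3 + (2/3)·21/2 = 112/9 ≈ 12.44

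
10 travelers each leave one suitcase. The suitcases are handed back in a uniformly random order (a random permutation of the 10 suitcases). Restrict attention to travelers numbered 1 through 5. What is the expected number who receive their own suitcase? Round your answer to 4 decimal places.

0.5000

Let Xᵢ = 1 if person i gets their own suitcase. For each i, P(Xᵢ=1) = 1/10.
By linearity of expectation, E[X₁+…+X_5] = 5·(1/10) = 1/2.
≈ 0.5000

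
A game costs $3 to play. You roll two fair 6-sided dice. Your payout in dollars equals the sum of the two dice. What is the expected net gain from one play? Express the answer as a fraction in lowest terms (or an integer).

$4

Distribution of the sum of the two dice: 2 w.p. 1/36, 3 w.p. 1/18, 4 w.p. 1/12, 5 w.p. 1/9, 6 w.p. 5/36, 7 w.p. 1/6, …
E[payout] = (1/36)·2 + (1/18)·3 + (1/12)·4 + (1/9)·5 + (5/36)·6 + (1/6)·7 + (5/36)·8 + (1/9)·9 + (1/12)·10 + (1/18)·11 + (1/36)·12 = 7
Expected profit = 7 − 3 = 4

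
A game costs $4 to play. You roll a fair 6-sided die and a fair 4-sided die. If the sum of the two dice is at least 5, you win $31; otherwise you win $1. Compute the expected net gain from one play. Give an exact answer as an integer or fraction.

39/2 dollars

E[payout] = (1/4)·1 + (3/4)·31 = 47/2
Expected profit = 47/2 − 4 = 39/2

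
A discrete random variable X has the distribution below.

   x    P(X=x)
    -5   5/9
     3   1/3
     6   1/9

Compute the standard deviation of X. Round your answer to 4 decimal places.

E[X] = -10/9, E[X²] = 188/9
Var(X) = E[X²] − (E[X])² = 188/9 − 100/81 = 1592/81
SD(X) = √(1592/81) ≈ 4.4333

4.4333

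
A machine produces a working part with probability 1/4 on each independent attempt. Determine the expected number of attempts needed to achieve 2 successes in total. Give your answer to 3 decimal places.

By linearity (sum of 2 independent geometric waits), E[trials] = 2/p = 2/(1/4) = 8.
≈ 8.000

8.000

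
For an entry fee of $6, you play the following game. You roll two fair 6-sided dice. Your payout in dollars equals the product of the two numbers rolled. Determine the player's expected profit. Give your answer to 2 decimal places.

Distribution of the product of the two numbers rolled: 1 w.p. 1/36, 2 w.p. 1/18, 3 w.p. 1/18, 4 w.p. 1/12, 5 w.p. 1/18, 6 w.p. 1/9, …
E[payout] = (1/36)·1 + (1/18)·2 + (1/18)·3 + (1/12)·4 + (1/18)·5 + (1/9)·6 + (1/18)·8 + (1/36)·9 + (1/18)·10 + (1/9)·12 + (1/18)·15 + (1/36)·16 + (1/18)·18 + (1/18)·20 + (1/18)·24 + (1/36)·25 + (1/18)·30 + (1/36)·36 = 49/4
Expected profit = 49/4 − 6 = 25/4 ≈ $6.25

$6.25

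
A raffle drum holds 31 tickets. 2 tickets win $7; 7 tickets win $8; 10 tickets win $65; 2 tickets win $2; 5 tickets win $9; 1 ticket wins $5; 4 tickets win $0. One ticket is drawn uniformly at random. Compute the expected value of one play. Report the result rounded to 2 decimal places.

E[payout] = (2/31)·7 + (7/31)·8 + (10/31)·65 + (2/31)·2 + (5/31)·9 + (1/31)·5 + (4/31)·0 = 774/31
≈ $24.97

$24.97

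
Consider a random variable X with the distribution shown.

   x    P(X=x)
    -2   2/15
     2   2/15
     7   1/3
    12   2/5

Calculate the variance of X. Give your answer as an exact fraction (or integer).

E[X] = (2/15)·(-2) + (2/15)·2 + (1/3)·7 + (2/5)·12 = 107/15
E[X²] = (2/15)·4 + (2/15)·4 + (1/3)·49 + (2/5)·144 = 75
Var(X) = 75 − (107/15)² = 5426/225

5426/225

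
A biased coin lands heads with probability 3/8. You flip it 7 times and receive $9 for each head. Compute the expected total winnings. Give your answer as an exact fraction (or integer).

E[#heads] = 7·3/8 = 21/8 (linearity over flips).
E[winnings] = 9·21/8 = 189/8.

189/8 dollars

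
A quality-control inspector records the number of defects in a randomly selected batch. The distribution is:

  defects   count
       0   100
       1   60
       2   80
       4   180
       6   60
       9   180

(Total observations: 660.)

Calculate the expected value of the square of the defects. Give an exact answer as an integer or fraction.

1000/33

Total = 660, so P(defects=0) = 100/660, etc.
E[X²] = (5/33)·0 + (1/11)·1 + (4/33)·4 + (3/11)·16 + (1/11)·36 + (3/11)·81
     = 1000/33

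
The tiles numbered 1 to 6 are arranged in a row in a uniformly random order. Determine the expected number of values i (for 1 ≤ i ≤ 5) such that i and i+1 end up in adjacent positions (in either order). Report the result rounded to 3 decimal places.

For each i ∈ {1,…,5}, let Xᵢ = 1 if i and i+1 are adjacent. P(Xᵢ=1) = 2·(6−1)!/6! = 2/6.
By linearity, E[ΣXᵢ] = (5)·(2/6) = 5/3.
≈ 1.667

1.667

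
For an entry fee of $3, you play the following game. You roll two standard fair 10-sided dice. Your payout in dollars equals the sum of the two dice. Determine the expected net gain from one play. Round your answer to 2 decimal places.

Distribution of the sum of the two dice: 2 w.p. 1/100, 3 w.p. 1/50, 4 w.p. 3/100, 5 w.p. 1/25, 6 w.p. 1/20, 7 w.p. 3/50, …
E[payout] = (1/100)·2 + (1/50)·3 + (3/100)·4 + (1/25)·5 + (1/20)·6 + (3/50)·7 + (7/100)·8 + (2/25)·9 + (9/100)·10 + (1/10)·11 + (9/100)·12 + (2/25)·13 + (7/100)·14 + (3/50)·15 + (1/20)·16 + (1/25)·17 + (3/100)·18 + (1/50)·19 + (1/100)·20 = 11
Expected profit = 11 − 3 = 8 ≈ $8.00

$8.00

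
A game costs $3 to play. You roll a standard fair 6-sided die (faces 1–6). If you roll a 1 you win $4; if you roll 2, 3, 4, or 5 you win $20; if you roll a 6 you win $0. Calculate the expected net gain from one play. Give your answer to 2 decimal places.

$11.00

E[payout] = (1/6)·0 + (1/6)·4 + (2/3)·20 = 14
Expected profit = 14 − 3 = 11 ≈ $11.00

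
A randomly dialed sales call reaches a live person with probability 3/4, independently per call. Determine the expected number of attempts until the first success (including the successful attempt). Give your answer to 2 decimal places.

1.33

For a geometric distribution, E[trials] = 1/p = 1/(3/4) = 4/3.
≈ 1.33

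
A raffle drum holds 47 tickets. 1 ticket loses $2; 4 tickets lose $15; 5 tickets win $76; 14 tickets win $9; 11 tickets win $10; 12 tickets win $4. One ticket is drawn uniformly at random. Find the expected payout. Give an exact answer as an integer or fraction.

602/47 dollars

E[payout] = (1/47)·(-2) + (4/47)·(-15) + (5/47)·76 + (14/47)·9 + (11/47)·10 + (12/47)·4 = 602/47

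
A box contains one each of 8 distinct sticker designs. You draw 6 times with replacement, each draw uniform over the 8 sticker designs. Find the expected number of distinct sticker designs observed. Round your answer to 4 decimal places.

4.4096

Let Xⱼ=1 if type j appears at least once. P(Xⱼ=1) = 1 − ((8−1)/8)^6 = 144495/262144.
E[#distinct] = 8·144495/262144 = 144495/32768.
≈ 4.4096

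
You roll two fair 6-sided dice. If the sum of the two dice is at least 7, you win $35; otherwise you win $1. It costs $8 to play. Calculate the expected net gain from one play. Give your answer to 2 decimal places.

E[payout] = (5/12)·1 + (7/12)·35 = 125/6
Expected profit = 125/6 − 8 = 77/6 ≈ $12.83

$12.83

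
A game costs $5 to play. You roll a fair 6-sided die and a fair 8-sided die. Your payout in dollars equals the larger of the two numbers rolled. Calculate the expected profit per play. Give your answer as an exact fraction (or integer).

11/48 dollars

Distribution of the larger of the two numbers rolled: 1 w.p. 1/48, 2 w.p. 1/16, 3 w.p. 5/48, 4 w.p. 7/48, 5 w.p. 3/16, 6 w.p. 11/48, …
E[payout] = (1/48)·1 + (1/16)·2 + (5/48)·3 + (7/48)·4 + (3/16)·5 + (11/48)·6 + (1/8)·7 + (1/8)·8 = 251/48
Expected profit = 251/48 − 5 = 11/48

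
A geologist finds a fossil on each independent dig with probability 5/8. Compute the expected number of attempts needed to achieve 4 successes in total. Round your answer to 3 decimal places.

By linearity (sum of 4 independent geometric waits), E[trials] = 4/p = 4/(5/8) = 32/5.
≈ 6.400

6.400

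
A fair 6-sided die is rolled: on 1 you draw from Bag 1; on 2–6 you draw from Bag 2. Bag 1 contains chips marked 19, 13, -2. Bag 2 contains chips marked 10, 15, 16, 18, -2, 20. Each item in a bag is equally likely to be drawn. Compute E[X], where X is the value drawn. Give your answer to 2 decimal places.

12.36

E[X | Bag 1] = (19 + 13 − 2)/3 = 10
E[X | Bag 2] = (10 + 15 + 16 + 18 − 2 + 20)/6 = 77/6
E[X] = (1/6)·10 + (5/6)·77/6 = 445/36 ≈ 12.36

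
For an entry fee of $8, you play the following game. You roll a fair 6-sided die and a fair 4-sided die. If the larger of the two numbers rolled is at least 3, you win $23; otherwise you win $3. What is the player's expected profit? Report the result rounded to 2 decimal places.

E[payout] = (1/6)·3 + (5/6)·23 = 59/3
Expected profit = 59/3 − 8 = 35/3 ≈ $11.67

$11.67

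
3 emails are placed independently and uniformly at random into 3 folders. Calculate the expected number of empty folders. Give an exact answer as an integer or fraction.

8/9

Let Xⱼ=1 if folder j is empty. P(Xⱼ=1) = ((3-1)/3)^3 = 8/27.
By linearity, E[#empty] = 3·8/27 = 8/9.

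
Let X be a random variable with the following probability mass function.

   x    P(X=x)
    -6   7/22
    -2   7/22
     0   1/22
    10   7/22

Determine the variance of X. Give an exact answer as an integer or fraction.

E[X] = (7/22)·(-6) + (7/22)·(-2) + (1/22)·0 + (7/22)·10 = 7/11
E[X²] = (7/22)·36 + (7/22)·4 + (1/22)·0 + (7/22)·100 = 490/11
Var(X) = 490/11 − (7/11)² = 5341/121

5341/121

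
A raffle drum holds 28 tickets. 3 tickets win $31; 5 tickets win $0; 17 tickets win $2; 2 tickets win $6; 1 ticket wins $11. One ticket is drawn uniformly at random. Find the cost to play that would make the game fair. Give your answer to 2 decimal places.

$5.36

E[payout] = (3/28)·31 + (5/28)·0 + (17/28)·2 + (2/28)·6 + (1/28)·11 = 75/14
Fair fee = E[payout] = 75/14 ≈ $5.36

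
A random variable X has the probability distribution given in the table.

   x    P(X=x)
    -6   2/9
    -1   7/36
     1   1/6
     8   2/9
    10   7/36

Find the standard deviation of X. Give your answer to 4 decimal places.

6.0376

E[X] = 85/36, E[X²] = 1513/36
Var(X) = E[X²] − (E[X])² = 1513/36 − 7225/1296 = 47243/1296
SD(X) = √(47243/1296) ≈ 6.0376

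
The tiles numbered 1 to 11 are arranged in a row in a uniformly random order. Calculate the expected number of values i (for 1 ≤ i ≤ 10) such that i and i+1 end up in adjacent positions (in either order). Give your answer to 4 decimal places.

For each i ∈ {1,…,10}, let Xᵢ = 1 if i and i+1 are adjacent. P(Xᵢ=1) = 2·(11−1)!/11! = 2/11.
By linearity, E[ΣXᵢ] = (10)·(2/11) = 20/11.
≈ 1.8182

1.8182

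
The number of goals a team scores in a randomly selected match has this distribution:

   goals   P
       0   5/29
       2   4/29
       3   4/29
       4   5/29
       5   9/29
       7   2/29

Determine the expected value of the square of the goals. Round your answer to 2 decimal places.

E[X²] = (5/29)·0 + (4/29)·4 + (4/29)·9 + (5/29)·16 + (9/29)·25 + (2/29)·49
     = 455/29 ≈ 15.69

15.69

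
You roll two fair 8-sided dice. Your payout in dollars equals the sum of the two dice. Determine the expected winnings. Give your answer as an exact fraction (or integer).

Distribution of the sum of the two dice: 2 w.p. 1/64, 3 w.p. 1/32, 4 w.p. 3/64, 5 w.p. 1/16, 6 w.p. 5/64, 7 w.p. 3/32, …
E[payout] = (1/64)·2 + (1/32)·3 + (3/64)·4 + (1/16)·5 + (5/64)·6 + (3/32)·7 + (7/64)·8 + (1/8)·9 + (7/64)·10 + (3/32)·11 + (5/64)·12 + (1/16)·13 + (3/64)·14 + (1/32)·15 + (1/64)·16 = 9

$9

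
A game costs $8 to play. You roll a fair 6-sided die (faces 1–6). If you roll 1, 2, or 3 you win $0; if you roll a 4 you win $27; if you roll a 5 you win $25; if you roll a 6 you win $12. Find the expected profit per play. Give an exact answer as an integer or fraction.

E[payout] = (1/2)·0 + (1/6)·12 + (1/6)·25 + (1/6)·27 = 32/3
Expected profit = 32/3 − 8 = 8/3

8/3 dollars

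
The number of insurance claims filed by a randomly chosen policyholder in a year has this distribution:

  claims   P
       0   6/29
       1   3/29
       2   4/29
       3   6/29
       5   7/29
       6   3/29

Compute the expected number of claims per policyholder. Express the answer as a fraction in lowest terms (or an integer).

82/29

E[X] = (6/29)·0 + (3/29)·1 + (4/29)·2 + (6/29)·3 + (7/29)·5 + (3/29)·6
     = 82/29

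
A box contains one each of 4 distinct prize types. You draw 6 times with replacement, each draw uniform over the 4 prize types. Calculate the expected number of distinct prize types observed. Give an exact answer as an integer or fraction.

Let Xⱼ=1 if type j appears at least once. P(Xⱼ=1) = 1 − ((4−1)/4)^6 = 3367/4096.
E[#distinct] = 4·3367/4096 = 3367/1024.

3367/1024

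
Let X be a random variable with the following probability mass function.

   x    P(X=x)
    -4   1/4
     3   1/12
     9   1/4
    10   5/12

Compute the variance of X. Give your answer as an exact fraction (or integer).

311/9

E[X] = (1/4)·(-4) + (1/12)·3 + (1/4)·9 + (5/12)·10 = 17/3
E[X²] = (1/4)·16 + (1/12)·9 + (1/4)·81 + (5/12)·100 = 200/3
Var(X) = 200/3 − (17/3)² = 311/9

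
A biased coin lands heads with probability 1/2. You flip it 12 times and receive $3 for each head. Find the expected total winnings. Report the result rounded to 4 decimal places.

E[#heads] = 12·1/2 = 6 (linearity over flips).
E[winnings] = 3·6 = 18.
≈ 18.0000

$18.0000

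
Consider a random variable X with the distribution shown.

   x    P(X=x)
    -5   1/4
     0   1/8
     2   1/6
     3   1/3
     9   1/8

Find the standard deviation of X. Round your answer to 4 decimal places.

4.3106

E[X] = 29/24, E[X²] = 481/24
Var(X) = E[X²] − (E[X])² = 481/24 − 841/576 = 10703/576
SD(X) = √(10703/576) ≈ 4.3106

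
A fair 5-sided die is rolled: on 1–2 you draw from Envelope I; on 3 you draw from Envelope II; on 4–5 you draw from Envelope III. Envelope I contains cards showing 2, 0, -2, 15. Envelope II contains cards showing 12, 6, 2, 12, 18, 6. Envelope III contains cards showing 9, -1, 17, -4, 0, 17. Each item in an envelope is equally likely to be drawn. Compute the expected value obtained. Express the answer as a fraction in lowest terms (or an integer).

59/10

E[X | Envelope I] = (2 + 0 − 2 + 15)/4 = 15/4
E[X | Envelope II] = (12 + 6 + 2 + 12 + 18 + 6)/6 = 28/3
E[X | Envelope III] = (9 − 1 + 17 − 4 + 0 + 17)/6 = 19/3
E[X] = (2/5)·15/4 + (1/5)·28/3 + (2/5)·19/3 = 59/10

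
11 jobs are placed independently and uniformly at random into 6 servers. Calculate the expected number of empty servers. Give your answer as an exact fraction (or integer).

Let Xⱼ=1 if server j is empty. P(Xⱼ=1) = ((6-1)/6)^11 = 48828125/362797056.
By linearity, E[#empty] = 6·48828125/362797056 = 48828125/60466176.

48828125/60466176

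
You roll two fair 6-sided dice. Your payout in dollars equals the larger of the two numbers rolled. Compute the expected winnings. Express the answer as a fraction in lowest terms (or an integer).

161/36 dollars

Distribution of the larger of the two numbers rolled: 1 w.p. 1/36, 2 w.p. 1/12, 3 w.p. 5/36, 4 w.p. 7/36, 5 w.p. 1/4, 6 w.p. 11/36
E[payout] = (1/36)·1 + (1/12)·2 + (5/36)·3 + (7/36)·4 + (1/4)·5 + (11/36)·6 = 161/36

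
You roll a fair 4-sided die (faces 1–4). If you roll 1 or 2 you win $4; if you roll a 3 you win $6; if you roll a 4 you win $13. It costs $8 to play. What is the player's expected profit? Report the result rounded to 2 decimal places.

-$1.25

E[payout] = (1/2)·4 + (1/4)·6 + (1/4)·13 = 27/4
Expected profit = 27/4 − 8 = -5/4 ≈ -$1.25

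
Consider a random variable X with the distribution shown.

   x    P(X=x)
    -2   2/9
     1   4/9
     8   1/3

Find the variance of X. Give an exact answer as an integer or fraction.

140/9

E[X] = (2/9)·(-2) + (4/9)·1 + (1/3)·8 = 8/3
E[X²] = (2/9)·4 + (4/9)·1 + (1/3)·64 = 68/3
Var(X) = 68/3 − (8/3)² = 140/9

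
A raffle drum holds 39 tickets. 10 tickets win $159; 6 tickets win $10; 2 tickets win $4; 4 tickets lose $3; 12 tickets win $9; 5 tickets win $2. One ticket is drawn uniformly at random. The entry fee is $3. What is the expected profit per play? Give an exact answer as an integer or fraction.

549/13 dollars

E[payout] = (10/39)·159 + (6/39)·10 + (2/39)·4 + (4/39)·(-3) + (12/39)·9 + (5/39)·2 = 588/13
Expected profit = 588/13 − 3 = 549/13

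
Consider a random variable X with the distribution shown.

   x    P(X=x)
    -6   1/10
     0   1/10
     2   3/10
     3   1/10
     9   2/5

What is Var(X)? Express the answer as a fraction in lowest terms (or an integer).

2289/100

E[X] = (1/10)·(-6) + (1/10)·0 + (3/10)·2 + (1/10)·3 + (2/5)·9 = 39/10
E[X²] = (1/10)·36 + (1/10)·0 + (3/10)·4 + (1/10)·9 + (2/5)·81 = 381/10
Var(X) = 381/10 − (39/10)² = 2289/100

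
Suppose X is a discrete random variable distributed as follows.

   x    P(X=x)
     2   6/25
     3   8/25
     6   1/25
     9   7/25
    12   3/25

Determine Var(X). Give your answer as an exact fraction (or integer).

E[X] = (6/25)·2 + (8/25)·3 + (1/25)·6 + (7/25)·9 + (3/25)·12 = 141/25
E[X²] = (6/25)·4 + (8/25)·9 + (1/25)·36 + (7/25)·81 + (3/25)·144 = 1131/25
Var(X) = 1131/25 − (141/25)² = 8394/625

8394/625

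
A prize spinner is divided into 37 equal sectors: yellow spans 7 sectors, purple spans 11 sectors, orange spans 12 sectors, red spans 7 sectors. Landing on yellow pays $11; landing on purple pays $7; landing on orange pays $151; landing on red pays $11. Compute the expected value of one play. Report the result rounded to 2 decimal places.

E[payout] = (7/37)·11 + (11/37)·7 + (12/37)·151 + (7/37)·11 = 2043/37
≈ $55.22

$55.22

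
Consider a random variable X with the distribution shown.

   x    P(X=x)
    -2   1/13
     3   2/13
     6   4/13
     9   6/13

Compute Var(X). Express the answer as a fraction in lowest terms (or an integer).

1752/169

E[X] = (1/13)·(-2) + (2/13)·3 + (4/13)·6 + (6/13)·9 = 82/13
E[X²] = (1/13)·4 + (2/13)·9 + (4/13)·36 + (6/13)·81 = 652/13
Var(X) = 652/13 − (82/13)² = 1752/169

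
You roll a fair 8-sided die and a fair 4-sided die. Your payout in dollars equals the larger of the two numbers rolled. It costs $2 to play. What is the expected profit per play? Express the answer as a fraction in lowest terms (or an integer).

Distribution of the larger of the two numbers rolled: 1 w.p. 1/32, 2 w.p. 3/32, 3 w.p. 5/32, 4 w.p. 7/32, 5 w.p. 1/8, 6 w.p. 1/8, …
E[payout] = (1/32)·1 + (3/32)·2 + (5/32)·3 + (7/32)·4 + (1/8)·5 + (1/8)·6 + (1/8)·7 + (1/8)·8 = 77/16
Expected profit = 77/16 − 2 = 45/16

45/16 dollars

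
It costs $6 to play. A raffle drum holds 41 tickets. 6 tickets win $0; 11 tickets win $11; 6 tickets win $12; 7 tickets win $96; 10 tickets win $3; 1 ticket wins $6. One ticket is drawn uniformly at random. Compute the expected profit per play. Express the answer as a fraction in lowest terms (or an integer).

655/41 dollars

E[payout] = (6/41)·0 + (11/41)·11 + (6/41)·12 + (7/41)·96 + (10/41)·3 + (1/41)·6 = 901/41
Expected profit = 901/41 − 6 = 655/41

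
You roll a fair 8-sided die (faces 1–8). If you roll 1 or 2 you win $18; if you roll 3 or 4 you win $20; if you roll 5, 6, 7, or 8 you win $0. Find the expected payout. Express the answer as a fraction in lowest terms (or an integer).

E[payout] = (1/2)·0 + (1/4)·18 + (1/4)·20 = 19/2

19/2 dollars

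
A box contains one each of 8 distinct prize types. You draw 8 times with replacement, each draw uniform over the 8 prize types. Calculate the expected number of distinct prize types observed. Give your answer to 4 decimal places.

Let Xⱼ=1 if type j appears at least once. P(Xⱼ=1) = 1 − ((8−1)/8)^8 = 11012415/16777216.
E[#distinct] = 8·11012415/16777216 = 11012415/2097152.
≈ 5.2511

5.2511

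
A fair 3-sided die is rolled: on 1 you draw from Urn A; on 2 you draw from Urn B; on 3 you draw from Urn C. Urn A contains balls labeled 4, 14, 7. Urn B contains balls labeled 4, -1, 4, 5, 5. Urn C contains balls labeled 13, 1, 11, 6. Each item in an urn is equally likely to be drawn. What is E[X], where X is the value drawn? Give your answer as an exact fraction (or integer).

E[X | Urn A] = (4 + 14 + 7)/3 = 25/3
E[X | Urn B] = (4 − 1 + 4 + 5 + 5)/5 = 17/5
E[X | Urn C] = (13 + 1 + 11 + 6)/4 = 31/4
E[X] = (1/3)·25/3 + (1/3)·17/5 + (1/3)·31/4 = 1169/180

1169/180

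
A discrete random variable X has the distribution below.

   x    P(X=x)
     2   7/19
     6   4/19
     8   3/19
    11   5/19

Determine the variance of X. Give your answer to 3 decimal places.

13.080

E[X] = (7/19)·2 + (4/19)·6 + (3/19)·8 + (5/19)·11 = 117/19
E[X²] = (7/19)·4 + (4/19)·36 + (3/19)·64 + (5/19)·121 = 51
Var(X) = 51 − (117/19)² = 4722/361 ≈ 13.080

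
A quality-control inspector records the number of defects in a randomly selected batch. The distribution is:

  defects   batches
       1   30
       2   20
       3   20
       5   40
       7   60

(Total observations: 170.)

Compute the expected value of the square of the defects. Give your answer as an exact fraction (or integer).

423/17

Total = 170, so P(defects=1) = 30/170, etc.
E[X²] = (3/17)·1 + (2/17)·4 + (2/17)·9 + (4/17)·25 + (6/17)·49
     = 423/17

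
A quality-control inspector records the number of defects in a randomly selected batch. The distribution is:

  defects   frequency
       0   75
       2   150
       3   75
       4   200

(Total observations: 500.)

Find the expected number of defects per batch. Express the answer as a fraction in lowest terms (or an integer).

53/20

Total = 500, so P(defects=0) = 75/500, etc.
E[X] = (3/20)·0 + (3/10)·2 + (3/20)·3 + (2/5)·4
     = 53/20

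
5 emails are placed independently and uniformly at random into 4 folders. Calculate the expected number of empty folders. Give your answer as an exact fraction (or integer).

243/256

Let Xⱼ=1 if folder j is empty. P(Xⱼ=1) = ((4-1)/4)^5 = 243/1024.
By linearity, E[#empty] = 4·243/1024 = 243/256.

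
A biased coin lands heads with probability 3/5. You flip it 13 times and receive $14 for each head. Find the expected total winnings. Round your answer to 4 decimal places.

E[#heads] = 13·3/5 = 39/5 (linearity over flips).
E[winnings] = 14·39/5 = 546/5.
≈ 109.2000

$109.2000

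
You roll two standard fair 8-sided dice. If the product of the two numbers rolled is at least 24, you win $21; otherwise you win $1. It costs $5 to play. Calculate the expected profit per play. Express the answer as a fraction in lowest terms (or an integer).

7/2 dollars

E[payout] = (5/8)·1 + (3/8)·21 = 17/2
Expected profit = 17/2 − 5 = 7/2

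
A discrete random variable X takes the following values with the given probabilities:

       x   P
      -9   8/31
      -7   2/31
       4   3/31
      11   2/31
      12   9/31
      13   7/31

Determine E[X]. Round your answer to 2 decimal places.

4.74

E[X] = (8/31)·(-9) + (2/31)·(-7) + (3/31)·4 + (2/31)·11 + (9/31)·12 + (7/31)·13
     = 147/31 ≈ 4.74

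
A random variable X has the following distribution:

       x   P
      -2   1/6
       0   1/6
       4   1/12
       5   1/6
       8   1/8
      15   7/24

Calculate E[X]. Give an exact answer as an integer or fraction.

149/24

E[X] = (1/6)·(-2) + (1/6)·0 + (1/12)·4 + (1/6)·5 + (1/8)·8 + (7/24)·15
     = 149/24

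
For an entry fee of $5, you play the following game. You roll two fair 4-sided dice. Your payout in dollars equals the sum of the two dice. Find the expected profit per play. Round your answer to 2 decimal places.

Distribution of the sum of the two dice: 2 w.p. 1/16, 3 w.p. 1/8, 4 w.p. 3/16, 5 w.p. 1/4, 6 w.p. 3/16, 7 w.p. 1/8, …
E[payout] = (1/16)·2 + (1/8)·3 + (3/16)·4 + (1/4)·5 + (3/16)·6 + (1/8)·7 + (1/16)·8 = 5
Expected profit = 5 − 5 = 0 ≈ $0.00

$0.00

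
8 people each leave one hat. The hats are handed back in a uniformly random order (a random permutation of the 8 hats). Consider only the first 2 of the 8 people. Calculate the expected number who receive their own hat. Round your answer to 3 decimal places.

Let Xᵢ = 1 if person i gets their own hat. For each i, P(Xᵢ=1) = 1/8.
By linearity of expectation, E[X₁+…+X_2] = 2·(1/8) = 1/4.
≈ 0.250

0.250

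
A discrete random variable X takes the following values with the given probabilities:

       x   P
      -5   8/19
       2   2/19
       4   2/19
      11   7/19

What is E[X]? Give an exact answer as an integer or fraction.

49/19

E[X] = (8/19)·(-5) + (2/19)·2 + (2/19)·4 + (7/19)·11
     = 49/19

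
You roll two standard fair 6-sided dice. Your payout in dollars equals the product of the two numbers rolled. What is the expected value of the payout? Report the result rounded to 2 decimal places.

Distribution of the product of the two numbers rolled: 1 w.p. 1/36, 2 w.p. 1/18, 3 w.p. 1/18, 4 w.p. 1/12, 5 w.p. 1/18, 6 w.p. 1/9, …
E[payout] = (1/36)·1 + (1/18)·2 + (1/18)·3 + (1/12)·4 + (1/18)·5 + (1/9)·6 + (1/18)·8 + (1/36)·9 + (1/18)·10 + (1/9)·12 + (1/18)·15 + (1/36)·16 + (1/18)·18 + (1/18)·20 + (1/18)·24 + (1/36)·25 + (1/18)·30 + (1/36)·36 = 49/4
≈ $12.25

$12.25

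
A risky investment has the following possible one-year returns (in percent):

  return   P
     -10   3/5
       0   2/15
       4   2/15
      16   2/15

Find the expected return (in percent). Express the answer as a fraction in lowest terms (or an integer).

E[X] = (3/5)·(-10) + (2/15)·0 + (2/15)·4 + (2/15)·16
     = -10/3

-10/3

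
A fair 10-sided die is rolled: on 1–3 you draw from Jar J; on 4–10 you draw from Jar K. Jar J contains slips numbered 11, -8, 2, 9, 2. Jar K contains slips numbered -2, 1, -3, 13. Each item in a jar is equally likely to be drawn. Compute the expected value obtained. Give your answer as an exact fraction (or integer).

507/200

E[X | Jar J] = (11 − 8 + 2 + 9 + 2)/5 = 16/5
E[X | Jar K] = (-2 + 1 − 3 + 13)/4 = 9/4
E[X] = (3/10)·16/5 + (7/10)·9/4 = 507/200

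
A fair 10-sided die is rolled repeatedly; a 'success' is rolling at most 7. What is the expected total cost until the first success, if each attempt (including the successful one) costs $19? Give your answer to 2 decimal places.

$27.14

E[#attempts] = 1/p = 10/7; E[cost] = 19·10/7 = 190/7.
≈ 27.14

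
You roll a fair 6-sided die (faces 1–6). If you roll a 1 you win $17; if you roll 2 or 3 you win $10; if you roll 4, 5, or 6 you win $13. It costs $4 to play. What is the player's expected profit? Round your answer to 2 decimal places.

E[payout] = (1/3)·10 + (1/2)·13 + (1/6)·17 = 38/3
Expected profit = 38/3 − 4 = 26/3 ≈ $8.67

$8.67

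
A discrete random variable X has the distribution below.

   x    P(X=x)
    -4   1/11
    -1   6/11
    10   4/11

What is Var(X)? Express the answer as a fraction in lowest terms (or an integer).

E[X] = (1/11)·(-4) + (6/11)·(-1) + (4/11)·10 = 30/11
E[X²] = (1/11)·16 + (6/11)·1 + (4/11)·100 = 422/11
Var(X) = 422/11 − (30/11)² = 3742/121

3742/121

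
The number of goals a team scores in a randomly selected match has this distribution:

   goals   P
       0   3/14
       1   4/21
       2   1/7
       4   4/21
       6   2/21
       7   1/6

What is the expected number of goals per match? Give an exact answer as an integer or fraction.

E[X] = (3/14)·0 + (4/21)·1 + (1/7)·2 + (4/21)·4 + (2/21)·6 + (1/6)·7
     = 125/42

125/42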